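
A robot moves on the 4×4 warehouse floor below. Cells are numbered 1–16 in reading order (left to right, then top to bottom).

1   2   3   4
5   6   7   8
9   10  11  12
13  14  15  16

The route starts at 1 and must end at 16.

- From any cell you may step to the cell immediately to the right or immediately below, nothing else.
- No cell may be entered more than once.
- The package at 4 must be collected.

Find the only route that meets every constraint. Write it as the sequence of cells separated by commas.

1, 2, 3, 4, 8, 12, 16

Moves only go right or down, so the column and row indices never decrease.
Route from 1: 3× right (reaching 4), 3× down (reaching 16) — 6 moves in all.
Check: all required cells visited.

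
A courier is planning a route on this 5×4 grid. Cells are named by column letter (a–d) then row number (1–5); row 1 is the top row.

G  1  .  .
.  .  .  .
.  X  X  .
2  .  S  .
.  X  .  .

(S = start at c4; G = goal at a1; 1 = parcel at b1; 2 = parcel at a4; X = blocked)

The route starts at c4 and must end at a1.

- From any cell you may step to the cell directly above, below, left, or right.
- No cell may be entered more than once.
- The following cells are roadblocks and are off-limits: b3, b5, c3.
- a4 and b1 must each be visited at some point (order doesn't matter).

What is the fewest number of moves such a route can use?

7

Any route passes through a4 and b1 in some order between c4 and a1. Summing Manhattan distances along each leg and taking the cheapest ordering (c4 → a4 → b1 → a1) gives a lower bound of 2 + 4 + 1 = 7 moves.
A route of 7 moves achieves this: c4 → b4 → a4 → a3 → a2 → b2 → b1 → a1.
Since 7 matches the lower bound, it is optimal.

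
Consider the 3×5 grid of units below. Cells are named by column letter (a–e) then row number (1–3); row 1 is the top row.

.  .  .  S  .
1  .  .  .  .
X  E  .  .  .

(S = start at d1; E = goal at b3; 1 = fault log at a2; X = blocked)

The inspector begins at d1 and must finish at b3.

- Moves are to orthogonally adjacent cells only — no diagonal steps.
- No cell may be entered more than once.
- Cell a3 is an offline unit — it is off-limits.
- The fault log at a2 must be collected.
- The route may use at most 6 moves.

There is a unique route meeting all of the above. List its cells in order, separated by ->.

The budget equals the shortest possible length, so every move has to be on a shortest route through the required cells.
Route from d1: left 3 to a1, down 1 to a2, right 1 to b2, down 1 to b3 — 6 moves in all.
Check: all required cells visited; 6 ≤ 6 moves.

d1 -> c1 -> b1 -> a1 -> a2 -> b2 -> b3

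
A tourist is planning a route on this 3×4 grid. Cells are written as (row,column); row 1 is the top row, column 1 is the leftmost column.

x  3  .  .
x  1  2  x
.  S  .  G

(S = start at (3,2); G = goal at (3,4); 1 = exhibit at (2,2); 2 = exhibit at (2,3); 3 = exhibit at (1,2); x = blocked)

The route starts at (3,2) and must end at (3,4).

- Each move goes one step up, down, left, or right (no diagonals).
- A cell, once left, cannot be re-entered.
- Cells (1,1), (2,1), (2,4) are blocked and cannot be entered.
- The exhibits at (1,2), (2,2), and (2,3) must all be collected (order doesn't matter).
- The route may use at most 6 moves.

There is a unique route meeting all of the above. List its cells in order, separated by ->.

The budget equals the shortest possible length, so every move has to be on a shortest route through the required cells.
Route from (3,2): up 2 to (1,2), right 1 to (1,3), down 2 to (3,3), right 1 to (3,4) — 6 moves in all.
Check: all required cells visited; 6 ≤ 6 moves.

(3,2) -> (2,2) -> (1,2) -> (1,3) -> (2,3) -> (3,3) -> (3,4)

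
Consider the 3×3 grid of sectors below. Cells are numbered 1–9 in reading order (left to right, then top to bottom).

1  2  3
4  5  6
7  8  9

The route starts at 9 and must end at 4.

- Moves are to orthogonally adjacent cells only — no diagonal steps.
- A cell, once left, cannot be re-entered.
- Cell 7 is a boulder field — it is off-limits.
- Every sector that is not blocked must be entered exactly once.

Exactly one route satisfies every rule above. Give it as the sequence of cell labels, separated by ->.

9 -> 8 -> 5 -> 6 -> 3 -> 2 -> 1 -> 4

Need to visit all 8 open cells exactly once, starting at 9 and ending at 4.
Cell 1 has only two open neighbours (4 and 2), so the path must pass straight through it: one of those is the cell it's entered from and the other is where it exits.
Route from 9: left to 8, up to 5, right to 6, up to 3, 2× left (reaching 1), down to 4 — 7 moves in all.
Check: all 8 open cells covered.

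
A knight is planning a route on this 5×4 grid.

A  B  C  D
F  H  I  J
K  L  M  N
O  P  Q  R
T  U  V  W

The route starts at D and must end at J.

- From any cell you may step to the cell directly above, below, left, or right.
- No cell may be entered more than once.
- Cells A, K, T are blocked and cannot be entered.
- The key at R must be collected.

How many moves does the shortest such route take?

Any route passes through R somewhere between D and J. Summing Manhattan distances along the two legs (D → R → J) gives a lower bound of 3 + 2 = 5 moves.
The shortest route satisfying every rule uses 7 moves: D → C → I → M → Q → R → N → J.
The no-revisit rule (legs can't share cells) pushes the minimum above the 5-move bound; an exhaustive check rules out every length from 5 to 6, leaving 7 as the minimum.

7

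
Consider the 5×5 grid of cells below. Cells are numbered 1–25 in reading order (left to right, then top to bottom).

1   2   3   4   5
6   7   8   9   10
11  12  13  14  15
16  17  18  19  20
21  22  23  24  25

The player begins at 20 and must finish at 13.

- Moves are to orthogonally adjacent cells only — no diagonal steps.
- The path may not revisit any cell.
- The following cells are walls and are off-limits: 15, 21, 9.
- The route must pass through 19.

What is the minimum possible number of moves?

Any route passes through 19 somewhere between 20 and 13. Summing Manhattan distances along the two legs (20 → 19 → 13) gives a lower bound of 1 + 2 = 3 moves.
A route of 3 moves achieves this: 20 → 19 → 14 → 13.
Since 3 matches the lower bound, it is optimal.

3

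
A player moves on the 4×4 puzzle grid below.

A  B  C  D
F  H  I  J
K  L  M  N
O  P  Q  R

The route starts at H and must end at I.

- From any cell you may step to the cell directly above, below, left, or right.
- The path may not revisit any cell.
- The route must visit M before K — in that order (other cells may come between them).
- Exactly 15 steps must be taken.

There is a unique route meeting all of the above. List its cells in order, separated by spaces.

H L M N R Q P O K F A B C D J I

The waypoints must appear in the order M, K, with no cell reused.
Route from H: down to L, 2× right (reaching N), down to R, 3× left (reaching O), 3× up (reaching A), 3× right (reaching D), down to J, left to I — 15 moves in all.
Check: order respected (M at step 2, K at step 8); 15 moves as required.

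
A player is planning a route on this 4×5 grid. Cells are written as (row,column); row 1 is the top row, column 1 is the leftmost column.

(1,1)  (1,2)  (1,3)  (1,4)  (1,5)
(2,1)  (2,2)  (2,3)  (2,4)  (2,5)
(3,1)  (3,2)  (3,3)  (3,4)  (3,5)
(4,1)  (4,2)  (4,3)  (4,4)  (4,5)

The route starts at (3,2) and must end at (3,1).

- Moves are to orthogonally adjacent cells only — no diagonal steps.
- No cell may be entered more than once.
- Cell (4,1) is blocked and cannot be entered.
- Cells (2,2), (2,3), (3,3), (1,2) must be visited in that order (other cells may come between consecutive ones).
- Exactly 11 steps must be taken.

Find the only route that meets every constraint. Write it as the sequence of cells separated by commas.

The waypoints must appear in the order (2,2), (2,3), (3,3), (1,2), with no cell reused.
Route from (3,2): up to (2,2), right to (2,3), down to (3,3), right to (3,4), 2× up (reaching (1,4)), 3× left (reaching (1,1)), 2× down (reaching (3,1)) — 11 moves in all.
Check: order respected ((2,2) at step 1, (2,3) at step 2, (3,3) at step 3, (1,2) at step 8); 11 moves as required.

(3,2), (2,2), (2,3), (3,3), (3,4), (2,4), (1,4), (1,3), (1,2), (1,1), (2,1), (3,1)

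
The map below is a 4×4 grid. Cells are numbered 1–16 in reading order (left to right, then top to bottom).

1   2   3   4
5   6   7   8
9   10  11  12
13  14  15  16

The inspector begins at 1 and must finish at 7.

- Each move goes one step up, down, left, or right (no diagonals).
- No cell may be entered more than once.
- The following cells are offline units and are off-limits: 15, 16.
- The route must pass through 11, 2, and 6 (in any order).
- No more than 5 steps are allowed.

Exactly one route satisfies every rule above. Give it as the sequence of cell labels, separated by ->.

Any route must reach 11, 2, and 6 and still end at 7 within 5 moves, so the order of the required stops is forced.
Route from 1: right to 2, 2× down (reaching 10), right to 11, up to 7 — 5 moves in all.
Check: all required cells visited; 5 ≤ 5 moves.

1 -> 2 -> 6 -> 10 -> 11 -> 7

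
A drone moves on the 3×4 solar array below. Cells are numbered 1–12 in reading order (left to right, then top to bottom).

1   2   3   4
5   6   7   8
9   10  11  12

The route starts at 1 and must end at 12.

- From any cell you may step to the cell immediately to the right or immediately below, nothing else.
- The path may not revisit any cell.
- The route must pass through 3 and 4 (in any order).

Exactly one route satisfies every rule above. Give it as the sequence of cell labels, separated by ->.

Moves only go right or down, so the column and row indices never decrease.
Route from 1: 3× right (reaching 4), 2× down (reaching 12) — 5 moves in all.
Check: all required cells visited.

1 -> 2 -> 3 -> 4 -> 8 -> 12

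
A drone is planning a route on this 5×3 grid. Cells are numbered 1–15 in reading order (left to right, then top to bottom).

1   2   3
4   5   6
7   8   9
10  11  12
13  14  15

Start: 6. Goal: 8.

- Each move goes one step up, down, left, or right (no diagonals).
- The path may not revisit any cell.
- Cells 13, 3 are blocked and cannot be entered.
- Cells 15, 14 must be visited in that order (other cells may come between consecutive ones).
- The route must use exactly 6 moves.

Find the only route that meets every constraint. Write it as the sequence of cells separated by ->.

The waypoints must appear in the order 15, 14, with no cell reused.
Route from 6: 3× down (reaching 15), left to 14, 2× up (reaching 8) — 6 moves in all.
Check: order respected (15 at step 3, 14 at step 4); 6 moves as required.

6 -> 9 -> 12 -> 15 -> 14 -> 11 -> 8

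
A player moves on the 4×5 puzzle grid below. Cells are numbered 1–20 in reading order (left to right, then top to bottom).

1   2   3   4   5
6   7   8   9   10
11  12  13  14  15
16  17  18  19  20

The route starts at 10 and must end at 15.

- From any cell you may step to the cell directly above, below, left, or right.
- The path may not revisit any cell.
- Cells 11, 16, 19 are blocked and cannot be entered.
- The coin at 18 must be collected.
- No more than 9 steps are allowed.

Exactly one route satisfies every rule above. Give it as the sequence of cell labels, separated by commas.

The budget equals the shortest possible length, so every move has to be on a shortest route through the required cells.
Route from 10: 3× left (reaching 7), 2× down (reaching 17), right to 18, up to 13, 2× right (reaching 15) — 9 moves in all.
Check: all required cells visited; 9 ≤ 9 moves.

10, 9, 8, 7, 12, 17, 18, 13, 14, 15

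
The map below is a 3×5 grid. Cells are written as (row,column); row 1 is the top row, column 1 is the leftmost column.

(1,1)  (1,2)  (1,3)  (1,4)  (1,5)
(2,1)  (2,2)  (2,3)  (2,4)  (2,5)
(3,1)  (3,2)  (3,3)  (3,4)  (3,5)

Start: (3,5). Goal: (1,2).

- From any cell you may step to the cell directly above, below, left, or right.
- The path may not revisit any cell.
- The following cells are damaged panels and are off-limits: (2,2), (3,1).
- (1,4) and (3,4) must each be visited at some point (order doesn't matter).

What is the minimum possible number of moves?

5

Any route passes through (1,4) and (3,4) in some order between (3,5) and (1,2). Summing Manhattan distances along each leg and taking the cheapest ordering ((3,5) → (3,4) → (1,4) → (1,2)) gives a lower bound of 1 + 2 + 2 = 5 moves.
A route of 5 moves achieves this: (3,5) → (3,4) → (2,4) → (1,4) → (1,3) → (1,2).
Since 5 matches the lower bound, it is optimal.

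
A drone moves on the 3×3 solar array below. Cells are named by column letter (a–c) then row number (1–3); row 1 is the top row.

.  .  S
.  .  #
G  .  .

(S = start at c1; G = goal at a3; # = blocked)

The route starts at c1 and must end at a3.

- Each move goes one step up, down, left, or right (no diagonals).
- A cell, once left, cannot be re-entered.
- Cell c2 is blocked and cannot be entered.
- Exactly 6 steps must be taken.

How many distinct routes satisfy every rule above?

1

Need simple routes of exactly 6 moves from c1 to a3 (Manhattan distance 4, so 1 moves are spent on a detour and 1 undoing it).
Enumerating: c1 b1 a1 a2 b2 b3 a3.
That gives 1 route.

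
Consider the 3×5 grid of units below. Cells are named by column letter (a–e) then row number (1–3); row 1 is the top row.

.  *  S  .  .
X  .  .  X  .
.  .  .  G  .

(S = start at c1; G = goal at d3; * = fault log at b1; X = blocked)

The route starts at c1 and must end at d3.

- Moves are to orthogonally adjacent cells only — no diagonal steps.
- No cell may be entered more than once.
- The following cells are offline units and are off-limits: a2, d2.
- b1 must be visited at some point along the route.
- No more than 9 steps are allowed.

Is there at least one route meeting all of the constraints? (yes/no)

One route that works: c1 → b1 → b2 → b3 → c3 → d3.

yes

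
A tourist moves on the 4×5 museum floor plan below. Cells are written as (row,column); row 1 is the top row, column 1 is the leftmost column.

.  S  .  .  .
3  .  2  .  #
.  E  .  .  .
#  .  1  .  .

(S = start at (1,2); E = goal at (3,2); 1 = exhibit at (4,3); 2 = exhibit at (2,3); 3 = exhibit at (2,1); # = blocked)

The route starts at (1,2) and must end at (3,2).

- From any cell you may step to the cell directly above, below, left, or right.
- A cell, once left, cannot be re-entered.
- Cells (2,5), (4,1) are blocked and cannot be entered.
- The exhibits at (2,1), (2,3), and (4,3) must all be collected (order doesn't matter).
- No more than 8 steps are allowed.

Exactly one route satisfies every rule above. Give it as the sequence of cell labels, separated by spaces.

Any route must reach (2,1), (2,3), and (4,3) and still end at (3,2) within 8 moves, so the order of the required stops is forced.
Route from (1,2): left 1 to (1,1), down 1 to (2,1), right 2 to (2,3), down 2 to (4,3), left 1 to (4,2), up 1 to (3,2) — 8 moves in all.
Check: all required cells visited; 8 ≤ 8 moves.

(1,2) (1,1) (2,1) (2,2) (2,3) (3,3) (4,3) (4,2) (3,2)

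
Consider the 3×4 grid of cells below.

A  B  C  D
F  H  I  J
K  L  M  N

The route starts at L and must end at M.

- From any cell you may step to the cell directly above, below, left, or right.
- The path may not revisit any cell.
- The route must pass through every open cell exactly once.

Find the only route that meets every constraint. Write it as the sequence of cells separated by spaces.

L K F A B H I C D J N M

Need to visit all 12 open cells exactly once, starting at L and ending at M.
Route from L: left to K, 2× up (reaching A), right to B, down to H, right to I, up to C, right to D, 2× down (reaching N), left to M — 11 moves in all.
Check: all 12 open cells covered.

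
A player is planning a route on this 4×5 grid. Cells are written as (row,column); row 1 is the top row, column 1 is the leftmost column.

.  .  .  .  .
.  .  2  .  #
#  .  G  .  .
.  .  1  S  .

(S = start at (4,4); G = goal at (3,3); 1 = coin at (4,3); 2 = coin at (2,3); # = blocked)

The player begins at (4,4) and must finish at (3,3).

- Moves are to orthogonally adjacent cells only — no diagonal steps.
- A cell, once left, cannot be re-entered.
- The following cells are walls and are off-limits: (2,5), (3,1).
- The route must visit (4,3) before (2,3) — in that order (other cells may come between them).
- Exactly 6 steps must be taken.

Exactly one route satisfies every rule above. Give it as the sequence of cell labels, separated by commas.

The waypoints must appear in the order (4,3), (2,3), with no cell reused.
Route from (4,4): 2× left (reaching (4,2)), 2× up (reaching (2,2)), right to (2,3), down to (3,3) — 6 moves in all.
Check: order respected (1 at step 1, 2 at step 5); 6 moves as required.

(4,4), (4,3), (4,2), (3,2), (2,2), (2,3), (3,3)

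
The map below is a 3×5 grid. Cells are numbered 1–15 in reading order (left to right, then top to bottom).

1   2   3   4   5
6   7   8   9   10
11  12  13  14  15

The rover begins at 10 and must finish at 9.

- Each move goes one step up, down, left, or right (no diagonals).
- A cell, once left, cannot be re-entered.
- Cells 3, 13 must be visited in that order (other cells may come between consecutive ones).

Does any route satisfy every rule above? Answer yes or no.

One route that works: 10 → 5 → 4 → 3 → 8 → 13 → 14 → 9.

yes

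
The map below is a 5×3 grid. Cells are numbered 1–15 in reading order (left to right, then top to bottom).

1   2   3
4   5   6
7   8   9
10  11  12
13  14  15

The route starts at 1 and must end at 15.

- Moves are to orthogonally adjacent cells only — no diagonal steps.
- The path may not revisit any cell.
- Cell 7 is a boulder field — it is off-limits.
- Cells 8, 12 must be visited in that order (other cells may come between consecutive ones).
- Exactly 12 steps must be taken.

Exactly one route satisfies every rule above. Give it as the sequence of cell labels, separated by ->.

1 -> 2 -> 3 -> 6 -> 5 -> 8 -> 9 -> 12 -> 11 -> 10 -> 13 -> 14 -> 15

The waypoints must appear in the order 8, 12, with no cell reused.
Route from 1: right 2 to 3, down 1 to 6, left 1 to 5, down 1 to 8, right 1 to 9, down 1 to 12, left 2 to 10, down 1 to 13, right 2 to 15 — 12 moves in all.
Check: order respected (8 at step 5, 12 at step 7); 12 moves as required.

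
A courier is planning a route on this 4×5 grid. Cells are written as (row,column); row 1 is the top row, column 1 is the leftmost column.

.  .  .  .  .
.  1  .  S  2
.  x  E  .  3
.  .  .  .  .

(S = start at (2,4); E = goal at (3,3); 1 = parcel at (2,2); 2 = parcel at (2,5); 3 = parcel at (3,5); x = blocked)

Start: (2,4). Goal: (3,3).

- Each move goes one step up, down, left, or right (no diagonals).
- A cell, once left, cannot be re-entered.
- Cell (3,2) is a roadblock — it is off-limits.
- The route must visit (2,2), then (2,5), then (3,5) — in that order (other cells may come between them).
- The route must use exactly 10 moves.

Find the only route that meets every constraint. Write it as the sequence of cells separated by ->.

The waypoints must appear in the order (2,2), (2,5), (3,5), with no cell reused.
Route from (2,4): 2× left (reaching (2,2)), up to (1,2), 3× right (reaching (1,5)), 2× down (reaching (3,5)), 2× left (reaching (3,3)) — 10 moves in all.
Check: order respected (1 at step 2, 2 at step 7, 3 at step 8); 10 moves as required.

(2,4) -> (2,3) -> (2,2) -> (1,2) -> (1,3) -> (1,4) -> (1,5) -> (2,5) -> (3,5) -> (3,4) -> (3,3)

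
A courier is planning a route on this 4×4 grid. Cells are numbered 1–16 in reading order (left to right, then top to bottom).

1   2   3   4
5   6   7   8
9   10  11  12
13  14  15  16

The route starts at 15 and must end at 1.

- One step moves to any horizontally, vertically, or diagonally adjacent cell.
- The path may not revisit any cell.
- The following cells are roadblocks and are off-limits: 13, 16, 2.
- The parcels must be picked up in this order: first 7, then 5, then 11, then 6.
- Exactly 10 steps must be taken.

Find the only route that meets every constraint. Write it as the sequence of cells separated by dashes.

15 - 12 - 8 - 7 - 10 - 5 - 9 - 14 - 11 - 6 - 1

The waypoints must appear in the order 7, 5, 11, 6, with no cell reused.
Route from 15: up-right to 12, up to 8, left to 7, down-left to 10, up-left to 5, down to 9, down-right to 14, up-right to 11, 2× up-left (reaching 1) — 10 moves in all.
Check: order respected (7 at step 3, 5 at step 5, 11 at step 8, 6 at step 9); 10 moves as required.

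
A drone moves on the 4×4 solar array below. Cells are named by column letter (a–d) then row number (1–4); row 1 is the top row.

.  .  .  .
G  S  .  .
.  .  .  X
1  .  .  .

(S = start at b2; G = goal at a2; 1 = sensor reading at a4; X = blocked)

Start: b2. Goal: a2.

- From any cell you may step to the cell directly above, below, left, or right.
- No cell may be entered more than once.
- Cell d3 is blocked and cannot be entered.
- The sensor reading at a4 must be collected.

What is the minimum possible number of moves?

Any route passes through a4 somewhere between b2 and a2. Summing Manhattan distances along the two legs (b2 → a4 → a2) gives a lower bound of 3 + 2 = 5 moves.
A route of 5 moves achieves this: b2 → b3 → b4 → a4 → a3 → a2.
Since 5 matches the lower bound, it is optimal.

5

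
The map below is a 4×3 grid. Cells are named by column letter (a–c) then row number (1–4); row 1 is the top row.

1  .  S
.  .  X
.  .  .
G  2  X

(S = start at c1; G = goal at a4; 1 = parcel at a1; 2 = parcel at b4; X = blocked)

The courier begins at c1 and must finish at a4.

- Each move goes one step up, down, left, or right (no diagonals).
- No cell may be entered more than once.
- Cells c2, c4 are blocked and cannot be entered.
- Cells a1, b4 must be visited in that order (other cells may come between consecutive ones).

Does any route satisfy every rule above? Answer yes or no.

yes

One route that works: c1 → b1 → a1 → a2 → a3 → b3 → b4 → a4.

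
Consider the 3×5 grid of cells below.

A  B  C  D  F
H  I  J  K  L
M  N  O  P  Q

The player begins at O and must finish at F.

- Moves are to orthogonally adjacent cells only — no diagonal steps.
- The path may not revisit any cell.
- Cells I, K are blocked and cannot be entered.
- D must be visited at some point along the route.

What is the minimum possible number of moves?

4

Any route passes through D somewhere between O and F. Summing Manhattan distances along the two legs (O → D → F) gives a lower bound of 3 + 1 = 4 moves.
A route of 4 moves achieves this: O → J → C → D → F.
Since 4 matches the lower bound, it is optimal.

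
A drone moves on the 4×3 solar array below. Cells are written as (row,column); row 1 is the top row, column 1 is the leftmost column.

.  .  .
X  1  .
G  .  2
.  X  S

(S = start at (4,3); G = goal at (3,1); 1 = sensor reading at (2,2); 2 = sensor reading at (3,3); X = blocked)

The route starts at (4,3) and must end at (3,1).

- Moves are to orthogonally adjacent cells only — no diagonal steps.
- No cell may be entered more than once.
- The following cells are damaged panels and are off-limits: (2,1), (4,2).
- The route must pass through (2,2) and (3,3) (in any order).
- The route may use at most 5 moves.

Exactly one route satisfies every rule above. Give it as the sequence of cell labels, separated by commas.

(4,3), (3,3), (2,3), (2,2), (3,2), (3,1)

The 5-move cap with required stops at (2,2), (3,3) leaves no slack for detours.
Route from (4,3): up 2 to (2,3), left 1 to (2,2), down 1 to (3,2), left 1 to (3,1) — 5 moves in all.
Check: all required cells visited; 5 ≤ 5 moves.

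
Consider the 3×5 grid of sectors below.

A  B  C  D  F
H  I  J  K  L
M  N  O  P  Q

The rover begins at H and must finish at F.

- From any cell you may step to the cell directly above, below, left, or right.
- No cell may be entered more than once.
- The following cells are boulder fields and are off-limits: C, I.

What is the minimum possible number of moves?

The Manhattan distance from H to F is |2−1| + |1−5| = 5, so at least 5 moves are needed.
That bound ignores the blocked cells. Measuring each leg by the fewest moves that actually steer around them (H→F: 7) raises the lower bound to 7.
A route of 7 moves exists: H → M → N → O → J → K → D → F.
Since 7 matches that lower bound, it is optimal.

7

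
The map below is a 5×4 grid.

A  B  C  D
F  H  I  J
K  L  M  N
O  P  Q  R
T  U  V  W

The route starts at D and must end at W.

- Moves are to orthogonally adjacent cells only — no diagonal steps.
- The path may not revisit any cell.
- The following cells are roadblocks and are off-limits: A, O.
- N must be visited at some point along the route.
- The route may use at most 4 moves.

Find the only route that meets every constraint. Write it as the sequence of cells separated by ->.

The budget equals the shortest possible length, so every move has to be on a shortest route through the required cells.
Route from D: 4× down (reaching W) — 4 moves in all.
Check: all required cells visited; 4 ≤ 4 moves.

D -> J -> N -> R -> W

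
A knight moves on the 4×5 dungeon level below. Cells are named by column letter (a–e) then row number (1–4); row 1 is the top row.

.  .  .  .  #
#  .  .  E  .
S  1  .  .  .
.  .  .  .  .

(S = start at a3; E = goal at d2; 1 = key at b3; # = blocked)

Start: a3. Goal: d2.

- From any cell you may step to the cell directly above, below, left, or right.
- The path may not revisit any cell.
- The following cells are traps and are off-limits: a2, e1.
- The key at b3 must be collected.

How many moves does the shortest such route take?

4

Any route passes through b3 somewhere between a3 and d2. Summing Manhattan distances along the two legs (a3 → b3 → d2) gives a lower bound of 1 + 3 = 4 moves.
A route of 4 moves achieves this: a3 → b3 → b2 → c2 → d2.
Since 4 matches the lower bound, it is optimal.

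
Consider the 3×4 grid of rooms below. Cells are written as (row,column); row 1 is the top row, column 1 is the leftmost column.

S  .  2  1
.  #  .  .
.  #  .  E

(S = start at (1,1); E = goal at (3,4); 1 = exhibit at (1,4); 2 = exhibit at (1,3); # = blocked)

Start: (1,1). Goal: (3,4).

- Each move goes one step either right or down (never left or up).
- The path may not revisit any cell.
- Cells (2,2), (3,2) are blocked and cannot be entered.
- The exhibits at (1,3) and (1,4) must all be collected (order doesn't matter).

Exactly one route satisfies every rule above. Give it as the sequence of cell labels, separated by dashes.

Moves only go right or down, so the column and row indices never decrease.
Route from (1,1): 3× right (reaching (1,4)), 2× down (reaching (3,4)) — 5 moves in all.
Check: all required cells visited.

(1,1) - (1,2) - (1,3) - (1,4) - (2,4) - (3,4)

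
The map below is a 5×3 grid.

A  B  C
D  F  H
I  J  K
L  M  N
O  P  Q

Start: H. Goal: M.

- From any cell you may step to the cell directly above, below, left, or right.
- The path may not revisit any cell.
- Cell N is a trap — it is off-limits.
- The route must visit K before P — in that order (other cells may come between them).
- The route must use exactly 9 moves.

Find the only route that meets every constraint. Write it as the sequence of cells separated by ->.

The waypoints must appear in the order K, P, with no cell reused.
Route from H: down 1 to K, left 1 to J, up 1 to F, left 1 to D, down 3 to O, right 1 to P, up 1 to M — 9 moves in all.
Check: order respected (K at step 1, P at step 8); 9 moves as required.

H -> K -> J -> F -> D -> I -> L -> O -> P -> M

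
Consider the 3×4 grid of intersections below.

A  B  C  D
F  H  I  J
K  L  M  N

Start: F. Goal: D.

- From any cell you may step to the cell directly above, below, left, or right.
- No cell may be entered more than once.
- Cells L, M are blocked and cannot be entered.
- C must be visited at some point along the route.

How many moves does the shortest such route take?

4

Any route passes through C somewhere between F and D. Summing Manhattan distances along the two legs (F → C → D) gives a lower bound of 3 + 1 = 4 moves.
A route of 4 moves achieves this: F → A → B → C → D.
Since 4 matches the lower bound, it is optimal.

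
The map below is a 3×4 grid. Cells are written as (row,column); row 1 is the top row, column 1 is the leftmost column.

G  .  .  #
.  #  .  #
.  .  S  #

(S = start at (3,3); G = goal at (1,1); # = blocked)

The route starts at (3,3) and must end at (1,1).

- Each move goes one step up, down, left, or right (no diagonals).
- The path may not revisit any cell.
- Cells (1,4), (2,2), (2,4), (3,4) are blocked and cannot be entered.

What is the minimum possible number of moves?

The Manhattan distance from (3,3) to (1,1) is |3−1| + |3−1| = 4, so at least 4 moves are needed.
A route of 4 moves achieves this: (3,3) → (2,3) → (1,3) → (1,2) → (1,1).
Since 4 matches the lower bound, it is optimal.

4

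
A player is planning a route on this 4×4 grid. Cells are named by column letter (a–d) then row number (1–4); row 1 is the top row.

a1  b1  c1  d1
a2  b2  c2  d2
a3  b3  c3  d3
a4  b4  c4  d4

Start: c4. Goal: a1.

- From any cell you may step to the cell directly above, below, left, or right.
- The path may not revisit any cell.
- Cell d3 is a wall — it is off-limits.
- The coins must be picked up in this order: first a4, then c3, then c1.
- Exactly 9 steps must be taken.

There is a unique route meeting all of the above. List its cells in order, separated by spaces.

The waypoints must appear in the order a4, c3, c1, with no cell reused.
Route from c4: left 2 to a4, up 1 to a3, right 2 to c3, up 2 to c1, left 2 to a1 — 9 moves in all.
Check: order respected (a4 at step 2, c3 at step 5, c1 at step 7); 9 moves as required.

c4 b4 a4 a3 b3 c3 c2 c1 b1 a1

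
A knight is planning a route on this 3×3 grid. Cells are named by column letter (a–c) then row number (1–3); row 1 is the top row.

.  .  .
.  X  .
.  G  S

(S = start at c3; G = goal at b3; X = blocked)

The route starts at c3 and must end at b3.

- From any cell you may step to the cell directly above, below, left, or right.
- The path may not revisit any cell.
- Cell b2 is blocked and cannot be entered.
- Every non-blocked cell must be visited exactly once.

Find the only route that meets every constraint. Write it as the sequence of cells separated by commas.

Need to visit all 8 open cells exactly once, starting at c3 and ending at b3.
Cell a1 has only two open neighbours (a2 and b1), so the path must pass straight through it: one of those is the cell it's entered from and the other is where it exits.
Route from c3: 2× up (reaching c1), 2× left (reaching a1), 2× down (reaching a3), right to b3 — 7 moves in all.
Check: all 8 open cells covered.

c3, c2, c1, b1, a1, a2, a3, b3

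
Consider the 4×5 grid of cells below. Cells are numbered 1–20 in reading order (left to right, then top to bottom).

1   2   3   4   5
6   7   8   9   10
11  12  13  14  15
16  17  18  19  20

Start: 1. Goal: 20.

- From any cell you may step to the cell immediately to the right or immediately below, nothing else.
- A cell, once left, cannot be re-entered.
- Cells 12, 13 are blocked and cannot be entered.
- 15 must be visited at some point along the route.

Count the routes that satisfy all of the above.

A right/down-only route from 1 to 20 makes exactly 3 down-moves and 4 right-moves in some order.
With no other constraints that would be C(7,3) = 35 routes.
Split at 15 and multiply the segment counts (each segment already excludes blocked cells): 1→15: 9; 15→20: 1; product = 9.
That gives 9 routes.

9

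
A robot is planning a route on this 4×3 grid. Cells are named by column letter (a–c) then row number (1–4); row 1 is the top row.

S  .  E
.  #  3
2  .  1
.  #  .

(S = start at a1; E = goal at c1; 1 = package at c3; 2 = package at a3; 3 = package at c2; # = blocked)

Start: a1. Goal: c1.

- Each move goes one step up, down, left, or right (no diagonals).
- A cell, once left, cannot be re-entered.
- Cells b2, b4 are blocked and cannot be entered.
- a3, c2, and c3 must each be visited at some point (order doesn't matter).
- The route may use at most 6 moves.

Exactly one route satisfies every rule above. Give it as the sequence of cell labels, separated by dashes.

The 6-move cap with required stops at a3, c2, c3 leaves no slack for detours.
Route from a1: down 2 to a3, right 2 to c3, up 2 to c1 — 6 moves in all.
Check: all required cells visited; 6 ≤ 6 moves.

a1 - a2 - a3 - b3 - c3 - c2 - c1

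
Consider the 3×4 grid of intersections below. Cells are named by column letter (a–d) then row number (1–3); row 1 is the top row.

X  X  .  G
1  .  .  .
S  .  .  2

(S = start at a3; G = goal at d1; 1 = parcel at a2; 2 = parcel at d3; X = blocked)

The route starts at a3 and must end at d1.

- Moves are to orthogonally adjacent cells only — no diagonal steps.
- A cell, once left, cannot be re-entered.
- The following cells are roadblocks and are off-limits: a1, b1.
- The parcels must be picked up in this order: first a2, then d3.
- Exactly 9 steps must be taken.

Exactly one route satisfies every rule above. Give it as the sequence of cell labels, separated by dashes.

a3 - a2 - b2 - b3 - c3 - d3 - d2 - c2 - c1 - d1

The waypoints must appear in the order a2, d3, with no cell reused.
Route from a3: up to a2, right to b2, down to b3, 2× right (reaching d3), up to d2, left to c2, up to c1, right to d1 — 9 moves in all.
Check: order respected (1 at step 1, 2 at step 5); 9 moves as required.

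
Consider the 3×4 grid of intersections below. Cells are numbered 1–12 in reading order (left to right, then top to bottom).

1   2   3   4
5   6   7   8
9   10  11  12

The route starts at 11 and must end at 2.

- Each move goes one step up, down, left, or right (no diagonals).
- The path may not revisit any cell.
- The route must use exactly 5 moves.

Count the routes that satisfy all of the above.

9

Need simple routes of exactly 5 moves from 11 to 2 (Manhattan distance 3, so 1 moves are spent on a detour and 1 undoing it).
Branch systematically from the start, pruning whenever the remaining move budget drops below the Manhattan distance to 2 or differs from it in parity. Grouping the completions by first move — via 7: 2; via 10: 4; via 12: 3 — and summing: 2 + 4 + 3 = 9.
That gives 9 routes.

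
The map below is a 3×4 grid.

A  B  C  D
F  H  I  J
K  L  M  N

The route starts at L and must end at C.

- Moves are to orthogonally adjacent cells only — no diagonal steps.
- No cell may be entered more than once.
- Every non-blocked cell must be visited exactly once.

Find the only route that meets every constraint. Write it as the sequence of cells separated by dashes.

Need to visit all 12 open cells exactly once, starting at L and ending at C.
Route from L: left 1 to K, up 2 to A, right 1 to B, down 1 to H, right 1 to I, down 1 to M, right 1 to N, up 2 to D, left 1 to C — 11 moves in all.
Check: all 12 open cells covered.

L - K - F - A - B - H - I - M - N - J - D - C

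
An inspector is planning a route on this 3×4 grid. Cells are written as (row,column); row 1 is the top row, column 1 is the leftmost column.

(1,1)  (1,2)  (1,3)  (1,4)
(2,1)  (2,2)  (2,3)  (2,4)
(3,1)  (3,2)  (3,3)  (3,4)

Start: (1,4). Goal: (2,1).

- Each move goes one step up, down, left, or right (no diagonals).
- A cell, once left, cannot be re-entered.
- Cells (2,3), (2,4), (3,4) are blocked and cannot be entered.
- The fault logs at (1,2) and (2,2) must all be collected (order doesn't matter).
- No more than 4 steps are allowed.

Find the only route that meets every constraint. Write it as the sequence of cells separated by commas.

The 4-move cap with required stops at (1,2), (2,2) leaves no slack for detours.
Route from (1,4): 2× left (reaching (1,2)), down to (2,2), left to (2,1) — 4 moves in all.
Check: all required cells visited; 4 ≤ 4 moves.

(1,4), (1,3), (1,2), (2,2), (2,1)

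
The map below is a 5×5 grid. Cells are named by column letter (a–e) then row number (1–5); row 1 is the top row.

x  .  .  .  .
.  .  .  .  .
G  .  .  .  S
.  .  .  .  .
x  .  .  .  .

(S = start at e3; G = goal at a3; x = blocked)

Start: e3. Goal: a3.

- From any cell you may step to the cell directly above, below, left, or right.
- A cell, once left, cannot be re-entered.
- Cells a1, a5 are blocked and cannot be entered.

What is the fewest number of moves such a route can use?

The Manhattan distance from e3 to a3 is |3−3| + |5−1| = 4, so at least 4 moves are needed.
A route of 4 moves achieves this: e3 → d3 → c3 → b3 → a3.
Since 4 matches the lower bound, it is optimal.

4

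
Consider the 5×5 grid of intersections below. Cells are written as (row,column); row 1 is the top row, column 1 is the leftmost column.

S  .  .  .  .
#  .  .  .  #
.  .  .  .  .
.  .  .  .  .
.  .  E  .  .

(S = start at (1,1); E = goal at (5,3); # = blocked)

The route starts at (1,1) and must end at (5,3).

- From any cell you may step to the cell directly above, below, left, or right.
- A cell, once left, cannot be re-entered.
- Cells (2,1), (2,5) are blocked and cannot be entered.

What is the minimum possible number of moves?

6

The Manhattan distance from (1,1) to (5,3) is |1−5| + |1−3| = 6, so at least 6 moves are needed.
A route of 6 moves achieves this: (1,1) → (1,2) → (2,2) → (3,2) → (4,2) → (5,2) → (5,3).
Since 6 matches the lower bound, it is optimal.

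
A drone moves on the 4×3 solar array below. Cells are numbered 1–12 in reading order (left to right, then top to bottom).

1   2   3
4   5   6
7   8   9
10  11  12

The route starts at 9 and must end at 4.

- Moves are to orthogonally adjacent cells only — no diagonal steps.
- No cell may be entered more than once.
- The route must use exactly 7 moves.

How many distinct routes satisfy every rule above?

Need simple routes of exactly 7 moves from 9 to 4 (Manhattan distance 3, so 2 moves are spent on a detour and 2 undoing it).
Enumerating: 9 6 3 2 5 8 7 4 | 9 6 5 8 11 10 7 4 | 9 12 11 8 5 2 1 4 | 9 12 11 10 7 8 5 4 | 9 8 5 6 3 2 1 4.
That gives 5 routes.

5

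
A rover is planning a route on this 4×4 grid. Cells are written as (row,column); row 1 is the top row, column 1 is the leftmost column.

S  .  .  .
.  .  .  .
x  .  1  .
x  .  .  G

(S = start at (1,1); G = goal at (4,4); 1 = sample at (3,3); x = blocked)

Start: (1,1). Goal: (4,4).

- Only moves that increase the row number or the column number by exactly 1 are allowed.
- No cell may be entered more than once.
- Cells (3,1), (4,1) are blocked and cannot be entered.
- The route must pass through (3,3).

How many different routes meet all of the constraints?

10

A right/down-only route from (1,1) to (4,4) makes exactly 3 down-moves and 3 right-moves in some order.
With no other constraints that would be C(6,3) = 20 routes.
Split at (3,3) and multiply the segment counts (each segment already excludes blocked cells): (1,1)→(3,3): 5; (3,3)→(4,4): 2; product = 10.
That gives 10 routes.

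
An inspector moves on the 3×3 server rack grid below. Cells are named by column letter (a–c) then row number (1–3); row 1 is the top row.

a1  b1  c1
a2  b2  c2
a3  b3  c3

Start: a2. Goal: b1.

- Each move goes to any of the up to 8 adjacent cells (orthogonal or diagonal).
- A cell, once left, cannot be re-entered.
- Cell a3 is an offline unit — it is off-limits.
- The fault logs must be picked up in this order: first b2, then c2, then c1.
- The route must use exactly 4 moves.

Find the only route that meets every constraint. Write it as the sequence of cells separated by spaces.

The waypoints must appear in the order b2, c2, c1, with no cell reused.
Route from a2: 2× right (reaching c2), up to c1, left to b1 — 4 moves in all.
Check: order respected (b2 at step 1, c2 at step 2, c1 at step 3); 4 moves as required.

a2 b2 c2 c1 b1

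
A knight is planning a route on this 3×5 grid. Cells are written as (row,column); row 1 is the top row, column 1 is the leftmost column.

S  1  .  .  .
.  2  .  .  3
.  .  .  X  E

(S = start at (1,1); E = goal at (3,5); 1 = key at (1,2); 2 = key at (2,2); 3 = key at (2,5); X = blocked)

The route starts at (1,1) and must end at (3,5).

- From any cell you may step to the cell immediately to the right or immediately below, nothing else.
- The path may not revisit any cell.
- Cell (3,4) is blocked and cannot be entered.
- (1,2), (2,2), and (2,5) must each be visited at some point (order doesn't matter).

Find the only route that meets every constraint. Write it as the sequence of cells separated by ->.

(1,1) -> (1,2) -> (2,2) -> (2,3) -> (2,4) -> (2,5) -> (3,5)

Moves only go right or down, so the column and row indices never decrease.
Route from (1,1): right 1 to (1,2), down 1 to (2,2), right 3 to (2,5), down 1 to (3,5) — 6 moves in all.
Check: all required cells visited.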